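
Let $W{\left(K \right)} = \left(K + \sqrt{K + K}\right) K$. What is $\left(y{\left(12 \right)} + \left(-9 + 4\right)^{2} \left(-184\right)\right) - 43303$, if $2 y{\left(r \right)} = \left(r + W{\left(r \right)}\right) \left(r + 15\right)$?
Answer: $-45797 + 324 \sqrt{6} \approx -45003.0$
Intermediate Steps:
$W{\left(K \right)} = K \left(K + \sqrt{2} \sqrt{K}\right)$ ($W{\left(K \right)} = \left(K + \sqrt{2 K}\right) K = \left(K + \sqrt{2} \sqrt{K}\right) K = K \left(K + \sqrt{2} \sqrt{K}\right)$)
$y{\left(r \right)} = \frac{\left(15 + r\right) \left(r + r^{2} + \sqrt{2} r^{\frac{3}{2}}\right)}{2}$ ($y{\left(r \right)} = \frac{\left(r + \left(r^{2} + \sqrt{2} r^{\frac{3}{2}}\right)\right) \left(r + 15\right)}{2} = \frac{\left(r + r^{2} + \sqrt{2} r^{\frac{3}{2}}\right) \left(15 + r\right)}{2} = \frac{\left(15 + r\right) \left(r + r^{2} + \sqrt{2} r^{\frac{3}{2}}\right)}{2}$)
$\left(y{\left(12 \right)} + \left(-9 + 4\right)^{2} \left(-184\right)\right) - 43303 = \left(\left(\frac{12^{3}}{2} + 8 \cdot 12^{2} + \frac{15}{2} \cdot 12 + \frac{\sqrt{2} \cdot 12^{\frac{5}{2}}}{2} + \frac{15 \sqrt{2} \cdot 12^{\frac{3}{2}}}{2}\right) + \left(-9 + 4\right)^{2} \left(-184\right)\right) - 43303 = \left(\left(\frac{1}{2} \cdot 1728 + 8 \cdot 144 + 90 + \frac{\sqrt{2} \cdot 288 \sqrt{3}}{2} + \frac{15 \sqrt{2} \cdot 24 \sqrt{3}}{2}\right) + \left(-5\right)^{2} \left(-184\right)\right) - 43303 = \left(\left(864 + 1152 + 90 + 144 \sqrt{6} + 180 \sqrt{6}\right) + 25 \left(-184\right)\right) - 43303 = \left(\left(2106 + 324 \sqrt{6}\right) - 4600\right) - 43303 = \left(-2494 + 324 \sqrt{6}\right) - 43303 = -45797 + 324 \sqrt{6}$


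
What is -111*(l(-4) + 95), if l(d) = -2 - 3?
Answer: -9990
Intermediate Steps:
l(d) = -5
-111*(l(-4) + 95) = -111*(-5 + 95) = -111*90 = -9990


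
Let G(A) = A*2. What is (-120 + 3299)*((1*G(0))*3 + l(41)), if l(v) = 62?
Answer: 197098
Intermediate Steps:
G(A) = 2*A
(-120 + 3299)*((1*G(0))*3 + l(41)) = (-120 + 3299)*((1*(2*0))*3 + 62) = 3179*((1*0)*3 + 62) = 3179*(0*3 + 62) = 3179*(0 + 62) = 3179*62 = 197098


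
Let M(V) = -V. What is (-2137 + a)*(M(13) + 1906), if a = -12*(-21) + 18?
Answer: -3534231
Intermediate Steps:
a = 270 (a = 252 + 18 = 270)
(-2137 + a)*(M(13) + 1906) = (-2137 + 270)*(-1*13 + 1906) = -1867*(-13 + 1906) = -1867*1893 = -3534231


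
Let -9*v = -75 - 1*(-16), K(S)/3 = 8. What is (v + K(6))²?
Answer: 75625/81 ≈ 933.64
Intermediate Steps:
K(S) = 24 (K(S) = 3*8 = 24)
v = 59/9 (v = -(-75 - 1*(-16))/9 = -(-75 + 16)/9 = -⅑*(-59) = 59/9 ≈ 6.5556)
(v + K(6))² = (59/9 + 24)² = (275/9)² = 75625/81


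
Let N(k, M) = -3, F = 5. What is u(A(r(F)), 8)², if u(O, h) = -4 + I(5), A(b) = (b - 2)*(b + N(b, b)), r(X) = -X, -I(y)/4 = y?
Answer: 576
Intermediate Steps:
I(y) = -4*y
A(b) = (-3 + b)*(-2 + b) (A(b) = (b - 2)*(b - 3) = (-2 + b)*(-3 + b) = (-3 + b)*(-2 + b))
u(O, h) = -24 (u(O, h) = -4 - 4*5 = -4 - 20 = -24)
u(A(r(F)), 8)² = (-24)² = 576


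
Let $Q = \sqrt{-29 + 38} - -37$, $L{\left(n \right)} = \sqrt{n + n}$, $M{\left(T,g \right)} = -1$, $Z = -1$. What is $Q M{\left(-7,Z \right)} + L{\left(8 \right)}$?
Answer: $-36$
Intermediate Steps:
$L{\left(n \right)} = \sqrt{2} \sqrt{n}$ ($L{\left(n \right)} = \sqrt{2 n} = \sqrt{2} \sqrt{n}$)
$Q = 40$ ($Q = \sqrt{9} + 37 = 3 + 37 = 40$)
$Q M{\left(-7,Z \right)} + L{\left(8 \right)} = 40 \left(-1\right) + \sqrt{2} \sqrt{8} = -40 + \sqrt{2} \cdot 2 \sqrt{2} = -40 + 4 = -36$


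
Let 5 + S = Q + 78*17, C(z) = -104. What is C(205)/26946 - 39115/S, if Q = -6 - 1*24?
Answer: -527063527/17393643 ≈ -30.302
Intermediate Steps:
Q = -30 (Q = -6 - 24 = -30)
S = 1291 (S = -5 + (-30 + 78*17) = -5 + (-30 + 1326) = -5 + 1296 = 1291)
C(205)/26946 - 39115/S = -104/26946 - 39115/1291 = -104*1/26946 - 39115*1/1291 = -52/13473 - 39115/1291 = -527063527/17393643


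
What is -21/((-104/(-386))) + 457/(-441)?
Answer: -1811137/22932 ≈ -78.979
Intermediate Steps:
-21/((-104/(-386))) + 457/(-441) = -21/((-104*(-1/386))) + 457*(-1/441) = -21/52/193 - 457/441 = -21*193/52 - 457/441 = -4053/52 - 457/441 = -1811137/22932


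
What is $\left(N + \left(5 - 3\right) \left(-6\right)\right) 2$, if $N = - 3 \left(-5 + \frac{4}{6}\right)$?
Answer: $2$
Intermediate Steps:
$N = 13$ ($N = - 3 \left(-5 + 4 \cdot \frac{1}{6}\right) = - 3 \left(-5 + \frac{2}{3}\right) = \left(-3\right) \left(- \frac{13}{3}\right) = 13$)
$\left(N + \left(5 - 3\right) \left(-6\right)\right) 2 = \left(13 + \left(5 - 3\right) \left(-6\right)\right) 2 = \left(13 + 2 \left(-6\right)\right) 2 = \left(13 - 12\right) 2 = 1 \cdot 2 = 2$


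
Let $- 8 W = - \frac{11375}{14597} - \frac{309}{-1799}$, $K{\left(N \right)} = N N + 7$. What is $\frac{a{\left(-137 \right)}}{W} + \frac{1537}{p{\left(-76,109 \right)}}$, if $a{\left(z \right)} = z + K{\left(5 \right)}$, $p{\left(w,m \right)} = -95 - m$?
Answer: $- \frac{141388565897}{101701344} \approx -1390.2$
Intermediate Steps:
$K{\left(N \right)} = 7 + N^{2}$ ($K{\left(N \right)} = N^{2} + 7 = 7 + N^{2}$)
$W = \frac{1994144}{26260003}$ ($W = - \frac{- \frac{11375}{14597} - \frac{309}{-1799}}{8} = - \frac{\left(-11375\right) \frac{1}{14597} - - \frac{309}{1799}}{8} = - \frac{- \frac{11375}{14597} + \frac{309}{1799}}{8} = \left(- \frac{1}{8}\right) \left(- \frac{15953152}{26260003}\right) = \frac{1994144}{26260003} \approx 0.075938$)
$a{\left(z \right)} = 32 + z$ ($a{\left(z \right)} = z + \left(7 + 5^{2}\right) = z + \left(7 + 25\right) = z + 32 = 32 + z$)
$\frac{a{\left(-137 \right)}}{W} + \frac{1537}{p{\left(-76,109 \right)}} = \frac{32 - 137}{\frac{1994144}{26260003}} + \frac{1537}{-95 - 109} = \left(-105\right) \frac{26260003}{1994144} + \frac{1537}{-95 - 109} = - \frac{2757300315}{1994144} + \frac{1537}{-204} = - \frac{2757300315}{1994144} + 1537 \left(- \frac{1}{204}\right) = - \frac{2757300315}{1994144} - \frac{1537}{204} = - \frac{141388565897}{101701344}$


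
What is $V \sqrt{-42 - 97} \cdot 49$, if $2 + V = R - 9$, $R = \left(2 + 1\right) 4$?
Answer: $49 i \sqrt{139} \approx 577.7 i$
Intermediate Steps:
$R = 12$ ($R = 3 \cdot 4 = 12$)
$V = 1$ ($V = -2 + \left(12 - 9\right) = -2 + 3 = 1$)
$V \sqrt{-42 - 97} \cdot 49 = 1 \sqrt{-42 - 97} \cdot 49 = 1 \sqrt{-139} \cdot 49 = 1 i \sqrt{139} \cdot 49 = i \sqrt{139} \cdot 49 = 49 i \sqrt{139}$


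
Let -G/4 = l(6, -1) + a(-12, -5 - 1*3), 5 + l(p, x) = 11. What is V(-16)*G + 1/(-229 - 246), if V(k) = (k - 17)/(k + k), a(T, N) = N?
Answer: 15671/1900 ≈ 8.2479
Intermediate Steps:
l(p, x) = 6 (l(p, x) = -5 + 11 = 6)
G = 8 (G = -4*(6 + (-5 - 1*3)) = -4*(6 + (-5 - 3)) = -4*(6 - 8) = -4*(-2) = 8)
V(k) = (-17 + k)/(2*k) (V(k) = (-17 + k)/((2*k)) = (-17 + k)*(1/(2*k)) = (-17 + k)/(2*k))
V(-16)*G + 1/(-229 - 246) = ((1/2)*(-17 - 16)/(-16))*8 + 1/(-229 - 246) = ((1/2)*(-1/16)*(-33))*8 + 1/(-475) = (33/32)*8 - 1/475 = 33/4 - 1/475 = 15671/1900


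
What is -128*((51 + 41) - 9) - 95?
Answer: -10719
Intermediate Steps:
-128*((51 + 41) - 9) - 95 = -128*(92 - 9) - 95 = -128*83 - 95 = -10624 - 95 = -10719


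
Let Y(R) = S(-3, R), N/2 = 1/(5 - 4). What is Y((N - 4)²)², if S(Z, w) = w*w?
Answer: 256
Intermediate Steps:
S(Z, w) = w²
N = 2 (N = 2/(5 - 4) = 2/1 = 2*1 = 2)
Y(R) = R²
Y((N - 4)²)² = (((2 - 4)²)²)² = (((-2)²)²)² = (4²)² = 16² = 256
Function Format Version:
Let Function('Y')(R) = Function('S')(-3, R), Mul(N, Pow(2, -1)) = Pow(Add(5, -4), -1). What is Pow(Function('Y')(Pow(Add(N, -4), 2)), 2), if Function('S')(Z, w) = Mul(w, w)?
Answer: 256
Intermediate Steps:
Function('S')(Z, w) = Pow(w, 2)
N = 2 (N = Mul(2, Pow(Add(5, -4), -1)) = Mul(2, Pow(1, -1)) = Mul(2, 1) = 2)
Function('Y')(R) = Pow(R, 2)
Pow(Function('Y')(Pow(Add(N, -4), 2)), 2) = Pow(Pow(Pow(Add(2, -4), 2), 2), 2) = Pow(Pow(Pow(-2, 2), 2), 2) = Pow(Pow(4, 2), 2) = Pow(16, 2) = 256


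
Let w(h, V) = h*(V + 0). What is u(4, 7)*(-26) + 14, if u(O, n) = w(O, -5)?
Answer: 534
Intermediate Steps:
w(h, V) = V*h (w(h, V) = h*V = V*h)
u(O, n) = -5*O
u(4, 7)*(-26) + 14 = -5*4*(-26) + 14 = -20*(-26) + 14 = 520 + 14 = 534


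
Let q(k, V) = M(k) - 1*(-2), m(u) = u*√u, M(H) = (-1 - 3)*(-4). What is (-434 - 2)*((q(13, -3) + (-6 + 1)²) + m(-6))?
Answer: -18748 + 2616*I*√6 ≈ -18748.0 + 6407.9*I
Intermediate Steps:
M(H) = 16 (M(H) = -4*(-4) = 16)
m(u) = u^(3/2)
q(k, V) = 18 (q(k, V) = 16 - 1*(-2) = 16 + 2 = 18)
(-434 - 2)*((q(13, -3) + (-6 + 1)²) + m(-6)) = (-434 - 2)*((18 + (-6 + 1)²) + (-6)^(3/2)) = -436*((18 + (-5)²) - 6*I*√6) = -436*((18 + 25) - 6*I*√6) = -436*(43 - 6*I*√6) = -18748 + 2616*I*√6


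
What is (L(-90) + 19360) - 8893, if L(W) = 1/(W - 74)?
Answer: 1716587/164 ≈ 10467.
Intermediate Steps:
L(W) = 1/(-74 + W)
(L(-90) + 19360) - 8893 = (1/(-74 - 90) + 19360) - 8893 = (1/(-164) + 19360) - 8893 = (-1/164 + 19360) - 8893 = 3175039/164 - 8893 = 1716587/164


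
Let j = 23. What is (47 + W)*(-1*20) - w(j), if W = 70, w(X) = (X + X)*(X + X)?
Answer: -4456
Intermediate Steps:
w(X) = 4*X**2 (w(X) = (2*X)*(2*X) = 4*X**2)
(47 + W)*(-1*20) - w(j) = (47 + 70)*(-1*20) - 4*23**2 = 117*(-20) - 4*529 = -2340 - 1*2116 = -2340 - 2116 = -4456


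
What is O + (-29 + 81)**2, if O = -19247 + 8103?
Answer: -8440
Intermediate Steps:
O = -11144
O + (-29 + 81)**2 = -11144 + (-29 + 81)**2 = -11144 + 52**2 = -11144 + 2704 = -8440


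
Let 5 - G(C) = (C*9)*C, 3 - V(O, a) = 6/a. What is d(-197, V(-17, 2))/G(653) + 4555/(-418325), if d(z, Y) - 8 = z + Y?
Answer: -3480310151/321079162540 ≈ -0.010839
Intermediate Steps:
V(O, a) = 3 - 6/a
d(z, Y) = 8 + Y + z (d(z, Y) = 8 + (z + Y) = 8 + (Y + z) = 8 + Y + z)
G(C) = 5 - 9*C² (G(C) = 5 - C*9*C = 5 - 9*C*C = 5 - 9*C²)
d(-197, V(-17, 2))/G(653) + 4555/(-418325) = (8 + (3 - 6/2) - 197)/(5 - 9*653²) + 4555/(-418325) = (8 + (3 - 6*½) - 197)/(5 - 9*426409) + 4555*(-1/418325) = (8 + (3 - 3) - 197)/(5 - 3837681) - 911/83665 = (8 + 0 - 197)/(-3837676) - 911/83665 = -189*(-1/3837676) - 911/83665 = 189/3837676 - 911/83665 = -3480310151/321079162540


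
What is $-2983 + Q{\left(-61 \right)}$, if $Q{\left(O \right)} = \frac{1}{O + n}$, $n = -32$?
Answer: $- \frac{277420}{93} \approx -2983.0$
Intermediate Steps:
$Q{\left(O \right)} = \frac{1}{-32 + O}$ ($Q{\left(O \right)} = \frac{1}{O - 32} = \frac{1}{-32 + O}$)
$-2983 + Q{\left(-61 \right)} = -2983 + \frac{1}{-32 - 61} = -2983 + \frac{1}{-93} = -2983 - \frac{1}{93} = - \frac{277420}{93}$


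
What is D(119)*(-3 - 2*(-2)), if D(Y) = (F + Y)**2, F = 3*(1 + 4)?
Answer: 17956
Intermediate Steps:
F = 15 (F = 3*5 = 15)
D(Y) = (15 + Y)**2
D(119)*(-3 - 2*(-2)) = (15 + 119)**2*(-3 - 2*(-2)) = 134**2*(-3 + 4) = 17956*1 = 17956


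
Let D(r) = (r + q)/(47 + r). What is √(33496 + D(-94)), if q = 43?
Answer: √73995061/47 ≈ 183.02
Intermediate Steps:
D(r) = (43 + r)/(47 + r) (D(r) = (r + 43)/(47 + r) = (43 + r)/(47 + r))
√(33496 + D(-94)) = √(33496 + (43 - 94)/(47 - 94)) = √(33496 - 51/(-47)) = √(33496 - 1/47*(-51)) = √(33496 + 51/47) = √(1574363/47) = √73995061/47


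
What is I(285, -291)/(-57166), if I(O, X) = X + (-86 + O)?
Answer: 46/28583 ≈ 0.0016093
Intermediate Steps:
I(O, X) = -86 + O + X
I(285, -291)/(-57166) = (-86 + 285 - 291)/(-57166) = -92*(-1/57166) = 46/28583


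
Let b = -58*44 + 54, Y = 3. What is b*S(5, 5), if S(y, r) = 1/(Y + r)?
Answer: -1249/4 ≈ -312.25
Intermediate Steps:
S(y, r) = 1/(3 + r)
b = -2498 (b = -2552 + 54 = -2498)
b*S(5, 5) = -2498/(3 + 5) = -2498/8 = -2498*⅛ = -1249/4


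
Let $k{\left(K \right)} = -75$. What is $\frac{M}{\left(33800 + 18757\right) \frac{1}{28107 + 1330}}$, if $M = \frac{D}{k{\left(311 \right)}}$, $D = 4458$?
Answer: $- \frac{43743382}{1313925} \approx -33.292$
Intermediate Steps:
$M = - \frac{1486}{25}$ ($M = \frac{4458}{-75} = 4458 \left(- \frac{1}{75}\right) = - \frac{1486}{25} \approx -59.44$)
$\frac{M}{\left(33800 + 18757\right) \frac{1}{28107 + 1330}} = - \frac{1486}{25 \frac{33800 + 18757}{28107 + 1330}} = - \frac{1486}{25 \cdot \frac{52557}{29437}} = \left(- \frac{1486}{25}\right) \frac{29437}{52557} = - \frac{43743382}{1313925}$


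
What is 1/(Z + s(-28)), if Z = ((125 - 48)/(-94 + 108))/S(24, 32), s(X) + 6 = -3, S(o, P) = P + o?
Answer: -112/997 ≈ -0.11234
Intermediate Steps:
s(X) = -9 (s(X) = -6 - 3 = -9)
Z = 11/112 (Z = ((125 - 48)/(-94 + 108))/(32 + 24) = (77/14)/56 = (77*(1/14))*(1/56) = (11/2)*(1/56) = 11/112 ≈ 0.098214)
1/(Z + s(-28)) = 1/(11/112 - 9) = 1/(-997/112) = -112/997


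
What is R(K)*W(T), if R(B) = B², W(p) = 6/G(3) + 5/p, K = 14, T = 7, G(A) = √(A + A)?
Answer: 140 + 196*√6 ≈ 620.10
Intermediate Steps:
G(A) = √2*√A (G(A) = √(2*A) = √2*√A)
W(p) = √6 + 5/p (W(p) = 6/((√2*√3)) + 5/p = 6/(√6) + 5/p = 6*(√6/6) + 5/p = √6 + 5/p)
R(K)*W(T) = 14²*(√6 + 5/7) = 196*(√6 + 5*(⅐)) = 196*(√6 + 5/7) = 196*(5/7 + √6) = 140 + 196*√6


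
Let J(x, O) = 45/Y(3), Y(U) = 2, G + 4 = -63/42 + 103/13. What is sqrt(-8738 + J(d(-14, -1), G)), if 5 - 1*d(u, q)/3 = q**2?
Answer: I*sqrt(34862)/2 ≈ 93.357*I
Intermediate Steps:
d(u, q) = 15 - 3*q**2
G = 63/26 (G = -4 + (-63/42 + 103/13) = -4 + (-63*1/42 + 103*(1/13)) = -4 + (-3/2 + 103/13) = -4 + 167/26 = 63/26 ≈ 2.4231)
J(x, O) = 45/2
sqrt(-8738 + J(d(-14, -1), G)) = sqrt(-8738 + 45/2) = sqrt(-17431/2) = I*sqrt(34862)/2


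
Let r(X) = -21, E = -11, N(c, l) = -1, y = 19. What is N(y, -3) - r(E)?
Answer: 20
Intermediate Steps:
N(y, -3) - r(E) = -1 - 1*(-21) = -1 + 21 = 20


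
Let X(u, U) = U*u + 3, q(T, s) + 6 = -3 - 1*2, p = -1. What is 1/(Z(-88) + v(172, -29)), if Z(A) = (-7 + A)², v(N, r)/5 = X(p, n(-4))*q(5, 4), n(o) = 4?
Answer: 1/9080 ≈ 0.00011013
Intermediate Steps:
q(T, s) = -11 (q(T, s) = -6 + (-3 - 1*2) = -6 + (-3 - 2) = -6 - 5 = -11)
X(u, U) = 3 + U*u
v(N, r) = 55 (v(N, r) = 5*((3 + 4*(-1))*(-11)) = 5*((3 - 4)*(-11)) = 5*(-1*(-11)) = 5*11 = 55)
1/(Z(-88) + v(172, -29)) = 1/((-7 - 88)² + 55) = 1/((-95)² + 55) = 1/(9025 + 55) = 1/9080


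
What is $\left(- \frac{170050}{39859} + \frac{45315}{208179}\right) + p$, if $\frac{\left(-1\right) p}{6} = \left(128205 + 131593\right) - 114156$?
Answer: $- \frac{805676514260193}{921978529} \approx -8.7386 \cdot 10^{5}$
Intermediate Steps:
$p = -873852$ ($p = - 6 \left(\left(128205 + 131593\right) - 114156\right) = - 6 \left(259798 - 114156\right) = \left(-6\right) 145642 = -873852$)
$\left(- \frac{170050}{39859} + \frac{45315}{208179}\right) + p = \left(- \frac{170050}{39859} + \frac{45315}{208179}\right) - 873852 = \left(\left(-170050\right) \frac{1}{39859} + 45315 \cdot \frac{1}{208179}\right) - 873852 = \left(- \frac{170050}{39859} + \frac{5035}{23131}\right) - 873852 = - \frac{3732736485}{921978529} - 873852 = - \frac{805676514260193}{921978529}$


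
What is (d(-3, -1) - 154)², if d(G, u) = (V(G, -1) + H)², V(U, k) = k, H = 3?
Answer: 22500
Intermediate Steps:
d(G, u) = 4 (d(G, u) = (-1 + 3)² = 2² = 4)
(d(-3, -1) - 154)² = (4 - 154)² = (-150)² = 22500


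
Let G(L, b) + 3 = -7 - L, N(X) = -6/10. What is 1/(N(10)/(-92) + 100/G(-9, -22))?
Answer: -460/45997 ≈ -0.010001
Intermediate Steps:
N(X) = -⅗ (N(X) = -6*⅒ = -⅗)
G(L, b) = -10 - L (G(L, b) = -3 + (-7 - L) = -10 - L)
1/(N(10)/(-92) + 100/G(-9, -22)) = 1/(-⅗/(-92) + 100/(-10 - 1*(-9))) = 1/(-⅗*(-1/92) + 100/(-10 + 9)) = 1/(3/460 + 100/(-1)) = 1/(3/460 + 100*(-1)) = 1/(3/460 - 100) = 1/(-45997/460) = -460/45997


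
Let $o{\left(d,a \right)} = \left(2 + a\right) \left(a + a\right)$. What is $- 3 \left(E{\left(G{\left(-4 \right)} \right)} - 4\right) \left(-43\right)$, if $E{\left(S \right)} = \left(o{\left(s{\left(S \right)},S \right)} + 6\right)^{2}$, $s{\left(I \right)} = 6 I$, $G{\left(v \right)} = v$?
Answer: $61920$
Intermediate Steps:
$o{\left(d,a \right)} = 2 a \left(2 + a\right)$ ($o{\left(d,a \right)} = \left(2 + a\right) 2 a = 2 a \left(2 + a\right)$)
$E{\left(S \right)} = \left(6 + 2 S \left(2 + S\right)\right)^{2}$ ($E{\left(S \right)} = \left(2 S \left(2 + S\right) + 6\right)^{2} = \left(6 + 2 S \left(2 + S\right)\right)^{2}$)
$- 3 \left(E{\left(G{\left(-4 \right)} \right)} - 4\right) \left(-43\right) = - 3 \left(4 \left(3 - 4 \left(2 - 4\right)\right)^{2} - 4\right) \left(-43\right) = - 3 \left(4 \left(3 - -8\right)^{2} - 4\right) \left(-43\right) = - 3 \left(4 \left(3 + 8\right)^{2} - 4\right) \left(-43\right) = - 3 \left(4 \cdot 11^{2} - 4\right) \left(-43\right) = - 3 \left(4 \cdot 121 - 4\right) \left(-43\right) = - 3 \left(484 - 4\right) \left(-43\right) = \left(-3\right) 480 \left(-43\right) = \left(-1440\right) \left(-43\right) = 61920$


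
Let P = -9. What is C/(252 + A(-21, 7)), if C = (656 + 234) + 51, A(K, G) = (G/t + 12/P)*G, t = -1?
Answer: 2823/581 ≈ 4.8589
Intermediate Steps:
A(K, G) = G*(-4/3 - G) (A(K, G) = (G/(-1) + 12/(-9))*G = (G*(-1) + 12*(-⅑))*G = (-G - 4/3)*G = (-4/3 - G)*G = G*(-4/3 - G))
C = 941 (C = 890 + 51 = 941)
C/(252 + A(-21, 7)) = 941/(252 + (⅓)*7*(-4 - 3*7)) = 941/(252 + (⅓)*7*(-4 - 21)) = 941/(252 + (⅓)*7*(-25)) = 941/(252 - 175/3) = 941/(581/3) = 941*(3/581) = 2823/581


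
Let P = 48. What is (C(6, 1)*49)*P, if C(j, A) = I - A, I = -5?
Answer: -14112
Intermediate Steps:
C(j, A) = -5 - A
(C(6, 1)*49)*P = ((-5 - 1*1)*49)*48 = ((-5 - 1)*49)*48 = -6*49*48 = -294*48 = -14112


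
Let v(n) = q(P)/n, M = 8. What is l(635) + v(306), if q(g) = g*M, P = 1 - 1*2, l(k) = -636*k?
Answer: -61790584/153 ≈ -4.0386e+5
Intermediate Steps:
P = -1 (P = 1 - 2 = -1)
q(g) = 8*g (q(g) = g*8 = 8*g)
v(n) = -8/n (v(n) = (8*(-1))/n = -8/n)
l(635) + v(306) = -636*635 - 8/306 = -403860 - 8*1/306 = -403860 - 4/153 = -61790584/153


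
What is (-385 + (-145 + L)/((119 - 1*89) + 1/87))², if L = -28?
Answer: 1040983521796/6817321 ≈ 1.5270e+5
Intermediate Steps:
(-385 + (-145 + L)/((119 - 1*89) + 1/87))² = (-385 + (-145 - 28)/((119 - 1*89) + 1/87))² = (-385 - 173/((119 - 89) + 1/87))² = (-385 - 173/(30 + 1/87))² = (-385 - 173/2611/87)² = (-385 - 173*87/2611)² = (-385 - 15051/2611)² = (-1020286/2611)² = 1040983521796/6817321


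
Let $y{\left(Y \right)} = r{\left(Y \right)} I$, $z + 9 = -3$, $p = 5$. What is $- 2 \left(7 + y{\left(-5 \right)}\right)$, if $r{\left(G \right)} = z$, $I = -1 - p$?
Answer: $-158$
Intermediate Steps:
$z = -12$ ($z = -9 - 3 = -12$)
$I = -6$ ($I = -1 - 5 = -6$)
$r{\left(G \right)} = -12$
$y{\left(Y \right)} = 72$ ($y{\left(Y \right)} = \left(-12\right) \left(-6\right) = 72$)
$- 2 \left(7 + y{\left(-5 \right)}\right) = - 2 \left(7 + 72\right) = \left(-2\right) 79 = -158$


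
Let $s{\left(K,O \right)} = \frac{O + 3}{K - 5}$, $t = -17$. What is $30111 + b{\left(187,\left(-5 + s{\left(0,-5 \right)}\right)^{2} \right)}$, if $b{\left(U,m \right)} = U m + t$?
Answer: $\frac{851273}{25} \approx 34051.0$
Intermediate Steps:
$s{\left(K,O \right)} = \frac{3 + O}{-5 + K}$
$b{\left(U,m \right)} = -17 + U m$ ($b{\left(U,m \right)} = U m - 17 = -17 + U m$)
$30111 + b{\left(187,\left(-5 + s{\left(0,-5 \right)}\right)^{2} \right)} = 30111 - \left(17 - 187 \left(-5 + \frac{3 - 5}{-5 + 0}\right)^{2}\right) = 30111 - \left(17 - 187 \left(-5 + \frac{1}{-5} \left(-2\right)\right)^{2}\right) = 30111 - \left(17 - 187 \left(-5 - - \frac{2}{5}\right)^{2}\right) = 30111 - \left(17 - 187 \left(-5 + \frac{2}{5}\right)^{2}\right) = 30111 - \left(17 - 187 \left(- \frac{23}{5}\right)^{2}\right) = 30111 + \left(-17 + 187 \cdot \frac{529}{25}\right) = 30111 + \left(-17 + \frac{98923}{25}\right) = 30111 + \frac{98498}{25} = \frac{851273}{25}$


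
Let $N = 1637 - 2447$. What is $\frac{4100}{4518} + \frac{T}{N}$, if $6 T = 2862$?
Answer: $\frac{2399}{7530} \approx 0.31859$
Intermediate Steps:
$T = 477$ ($T = \frac{1}{6} \cdot 2862 = 477$)
$N = -810$ ($N = 1637 - 2447 = -810$)
$\frac{4100}{4518} + \frac{T}{N} = \frac{4100}{4518} + \frac{477}{-810} = 4100 \cdot \frac{1}{4518} + 477 \left(- \frac{1}{810}\right) = \frac{2050}{2259} - \frac{53}{90} = \frac{2399}{7530}$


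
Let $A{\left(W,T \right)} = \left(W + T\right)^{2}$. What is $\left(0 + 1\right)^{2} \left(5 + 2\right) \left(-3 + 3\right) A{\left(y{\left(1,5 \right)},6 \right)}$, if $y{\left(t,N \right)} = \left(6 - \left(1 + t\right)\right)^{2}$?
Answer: $0$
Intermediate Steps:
$y{\left(t,N \right)} = \left(5 - t\right)^{2}$
$A{\left(W,T \right)} = \left(T + W\right)^{2}$
$\left(0 + 1\right)^{2} \left(5 + 2\right) \left(-3 + 3\right) A{\left(y{\left(1,5 \right)},6 \right)} = \left(0 + 1\right)^{2} \left(5 + 2\right) \left(-3 + 3\right) \left(6 + \left(-5 + 1\right)^{2}\right)^{2} = 1^{2} \cdot 7 \cdot 0 \left(6 + \left(-4\right)^{2}\right)^{2} = 1 \cdot 0 \left(6 + 16\right)^{2} = 0 \cdot 22^{2} = 0 \cdot 484 = 0$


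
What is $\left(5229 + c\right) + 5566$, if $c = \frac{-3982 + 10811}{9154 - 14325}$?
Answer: $\frac{55814116}{5171} \approx 10794.0$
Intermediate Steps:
$c = - \frac{6829}{5171}$ ($c = \frac{6829}{-5171} = 6829 \left(- \frac{1}{5171}\right) = - \frac{6829}{5171} \approx -1.3206$)
$\left(5229 + c\right) + 5566 = \left(5229 - \frac{6829}{5171}\right) + 5566 = \frac{27032330}{5171} + 5566 = \frac{55814116}{5171}$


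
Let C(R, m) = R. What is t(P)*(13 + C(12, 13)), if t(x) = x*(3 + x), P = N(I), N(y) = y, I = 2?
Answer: 250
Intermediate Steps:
P = 2
t(P)*(13 + C(12, 13)) = (2*(3 + 2))*(13 + 12) = (2*5)*25 = 10*25 = 250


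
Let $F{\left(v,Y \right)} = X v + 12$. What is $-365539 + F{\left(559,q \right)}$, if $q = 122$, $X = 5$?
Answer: $-362732$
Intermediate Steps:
$F{\left(v,Y \right)} = 12 + 5 v$ ($F{\left(v,Y \right)} = 5 v + 12 = 12 + 5 v$)
$-365539 + F{\left(559,q \right)} = -365539 + \left(12 + 5 \cdot 559\right) = -365539 + \left(12 + 2795\right) = -365539 + 2807 = -362732$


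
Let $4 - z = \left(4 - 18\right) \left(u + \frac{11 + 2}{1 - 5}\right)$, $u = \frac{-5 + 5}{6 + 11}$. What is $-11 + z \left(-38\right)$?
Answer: $1566$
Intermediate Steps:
$u = 0$ ($u = \frac{0}{17} = 0 \cdot \frac{1}{17} = 0$)
$z = - \frac{83}{2}$ ($z = 4 - \left(4 - 18\right) \left(0 + \frac{11 + 2}{1 - 5}\right) = 4 - - 14 \left(0 + \frac{13}{-4}\right) = 4 - - 14 \left(0 + 13 \left(- \frac{1}{4}\right)\right) = 4 - - 14 \left(0 - \frac{13}{4}\right) = 4 - \left(-14\right) \left(- \frac{13}{4}\right) = 4 - \frac{91}{2} = - \frac{83}{2} \approx -41.5$)
$-11 + z \left(-38\right) = -11 - -1577 = -11 + 1577 = 1566$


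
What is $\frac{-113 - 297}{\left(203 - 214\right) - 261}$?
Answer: $\frac{205}{136} \approx 1.5074$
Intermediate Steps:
$\frac{-113 - 297}{\left(203 - 214\right) - 261} = - \frac{410}{-11 - 261} = - \frac{410}{-272} = \left(-410\right) \left(- \frac{1}{272}\right) = \frac{205}{136}$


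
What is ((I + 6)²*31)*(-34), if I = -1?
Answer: -26350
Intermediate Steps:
((I + 6)²*31)*(-34) = ((-1 + 6)²*31)*(-34) = (5²*31)*(-34) = (25*31)*(-34) = 775*(-34) = -26350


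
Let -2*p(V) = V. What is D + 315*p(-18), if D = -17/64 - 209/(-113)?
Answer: 20514175/7232 ≈ 2836.6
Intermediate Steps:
D = 11455/7232 (D = -17*1/64 - 209*(-1/113) = -17/64 + 209/113 = 11455/7232 ≈ 1.5839)
p(V) = -V/2
D + 315*p(-18) = 11455/7232 + 315*(-½*(-18)) = 11455/7232 + 315*9 = 11455/7232 + 2835 = 20514175/7232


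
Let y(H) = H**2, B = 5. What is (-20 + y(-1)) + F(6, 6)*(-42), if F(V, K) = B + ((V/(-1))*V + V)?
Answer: 1031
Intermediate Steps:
F(V, K) = 5 + V - V**2 (F(V, K) = 5 + ((V/(-1))*V + V) = 5 + ((V*(-1))*V + V) = 5 + ((-V)*V + V) = 5 + (-V**2 + V) = 5 + (V - V**2) = 5 + V - V**2)
(-20 + y(-1)) + F(6, 6)*(-42) = (-20 + (-1)**2) + (5 + 6 - 1*6**2)*(-42) = (-20 + 1) + (5 + 6 - 1*36)*(-42) = -19 + (5 + 6 - 36)*(-42) = -19 - 25*(-42) = -19 + 1050 = 1031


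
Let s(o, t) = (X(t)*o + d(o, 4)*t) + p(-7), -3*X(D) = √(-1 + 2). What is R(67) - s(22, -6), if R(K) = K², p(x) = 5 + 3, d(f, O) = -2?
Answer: 13429/3 ≈ 4476.3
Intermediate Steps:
p(x) = 8
X(D) = -⅓ (X(D) = -√(-1 + 2)/3 = -√1/3 = -⅓*1 = -⅓)
s(o, t) = 8 - 2*t - o/3 (s(o, t) = (-o/3 - 2*t) + 8 = (-2*t - o/3) + 8 = 8 - 2*t - o/3)
R(67) - s(22, -6) = 67² - (8 - 2*(-6) - ⅓*22) = 4489 - (8 + 12 - 22/3) = 4489 - 1*38/3 = 4489 - 38/3 = 13429/3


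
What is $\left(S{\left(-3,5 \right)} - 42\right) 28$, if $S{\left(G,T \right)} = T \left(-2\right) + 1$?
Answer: $-1428$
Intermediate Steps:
$S{\left(G,T \right)} = 1 - 2 T$ ($S{\left(G,T \right)} = - 2 T + 1 = 1 - 2 T$)
$\left(S{\left(-3,5 \right)} - 42\right) 28 = \left(\left(1 - 10\right) - 42\right) 28 = \left(-9 - 42\right) 28 = \left(-51\right) 28 = -1428$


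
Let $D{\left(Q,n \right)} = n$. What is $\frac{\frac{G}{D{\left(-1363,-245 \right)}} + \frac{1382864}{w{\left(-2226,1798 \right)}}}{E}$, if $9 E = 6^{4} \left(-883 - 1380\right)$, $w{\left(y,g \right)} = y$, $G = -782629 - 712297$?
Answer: $- \frac{106746557}{6347171880} \approx -0.016818$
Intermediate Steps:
$G = -1494926$ ($G = -782629 - 712297 = -1494926$)
$E = -325872$ ($E = \frac{6^{4} \left(-883 - 1380\right)}{9} = \frac{1296 \left(-2263\right)}{9} = \frac{1}{9} \left(-2932848\right) = -325872$)
$\frac{\frac{G}{D{\left(-1363,-245 \right)}} + \frac{1382864}{w{\left(-2226,1798 \right)}}}{E} = \frac{- \frac{1494926}{-245} + \frac{1382864}{-2226}}{-325872} = \left(\left(-1494926\right) \left(- \frac{1}{245}\right) + 1382864 \left(- \frac{1}{2226}\right)\right) \left(- \frac{1}{325872}\right) = \left(\frac{1494926}{245} - \frac{98776}{159}\right) \left(- \frac{1}{325872}\right) = \frac{213493114}{38955} \left(- \frac{1}{325872}\right) = - \frac{106746557}{6347171880}$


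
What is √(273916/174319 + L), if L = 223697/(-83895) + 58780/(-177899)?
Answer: I*√9648556130865956708046779163615/2601682592146995 ≈ 1.1939*I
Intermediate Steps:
L = -44726820703/14924836605 (L = 223697*(-1/83895) + 58780*(-1/177899) = -223697/83895 - 58780/177899 = -44726820703/14924836605 ≈ -2.9968)
√(273916/174319 + L) = √(273916/174319 - 44726820703/14924836605) = √(-3708583114631077/2601682592146995) = I*√9648556130865956708046779163615/2601682592146995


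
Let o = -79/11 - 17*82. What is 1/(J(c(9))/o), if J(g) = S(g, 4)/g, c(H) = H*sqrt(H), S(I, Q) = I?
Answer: -15413/11 ≈ -1401.2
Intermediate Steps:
c(H) = H**(3/2)
o = -15413/11 (o = -79*1/11 - 1394 = -79/11 - 1394 = -15413/11 ≈ -1401.2)
J(g) = 1 (J(g) = g/g = 1)
1/(J(c(9))/o) = 1/(1/(-15413/11)) = 1/(1*(-11/15413)) = 1/(-11/15413) = -15413/11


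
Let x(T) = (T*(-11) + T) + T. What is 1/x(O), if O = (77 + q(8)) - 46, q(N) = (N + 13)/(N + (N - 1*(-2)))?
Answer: -2/579 ≈ -0.0034542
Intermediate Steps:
q(N) = (13 + N)/(2 + 2*N) (q(N) = (13 + N)/(N + (N + 2)) = (13 + N)/(N + (2 + N)) = (13 + N)/(2 + 2*N))
O = 193/6 (O = (77 + (13 + 8)/(2*(1 + 8))) - 46 = (77 + (½)*21/9) - 46 = (77 + (½)*(⅑)*21) - 46 = (77 + 7/6) - 46 = 469/6 - 46 = 193/6 ≈ 32.167)
x(T) = -9*T (x(T) = (-11*T + T) + T = -10*T + T = -9*T)
1/x(O) = 1/(-9*193/6) = 1/(-579/2) = -2/579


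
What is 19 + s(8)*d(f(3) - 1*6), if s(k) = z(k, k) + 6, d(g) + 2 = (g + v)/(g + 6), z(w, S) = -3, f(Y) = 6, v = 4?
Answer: 15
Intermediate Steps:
d(g) = -2 + (4 + g)/(6 + g) (d(g) = -2 + (g + 4)/(g + 6) = -2 + (4 + g)/(6 + g))
s(k) = 3 (s(k) = -3 + 6 = 3)
19 + s(8)*d(f(3) - 1*6) = 19 + 3*((-8 - (6 - 1*6))/(6 + (6 - 1*6))) = 19 + 3*((-8 - (6 - 6))/(6 + (6 - 6))) = 19 + 3*((-8 - 1*0)/(6 + 0)) = 19 + 3*((-8 + 0)/6) = 19 + 3*((⅙)*(-8)) = 19 + 3*(-4/3) = 19 - 4 = 15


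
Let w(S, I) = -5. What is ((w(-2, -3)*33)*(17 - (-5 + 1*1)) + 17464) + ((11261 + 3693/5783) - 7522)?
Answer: 102582547/5783 ≈ 17739.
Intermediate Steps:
((w(-2, -3)*33)*(17 - (-5 + 1*1)) + 17464) + ((11261 + 3693/5783) - 7522) = ((-5*33)*(17 - (-5 + 1*1)) + 17464) + ((11261 + 3693/5783) - 7522) = (-165*(17 - (-5 + 1)) + 17464) + ((11261 + 3693*(1/5783)) - 7522) = (-165*(17 - 1*(-4)) + 17464) + ((11261 + 3693/5783) - 7522) = (-165*(17 + 4) + 17464) + (65126056/5783 - 7522) = (-165*21 + 17464) + 21626330/5783 = (-3465 + 17464) + 21626330/5783 = 13999 + 21626330/5783 = 102582547/5783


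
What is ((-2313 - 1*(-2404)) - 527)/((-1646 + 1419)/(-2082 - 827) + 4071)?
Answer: -634162/5921383 ≈ -0.10710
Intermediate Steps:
((-2313 - 1*(-2404)) - 527)/((-1646 + 1419)/(-2082 - 827) + 4071) = ((-2313 + 2404) - 527)/(-227/(-2909) + 4071) = (91 - 527)/(-227*(-1/2909) + 4071) = -436/(227/2909 + 4071) = -436/11842766/2909 = -436*2909/11842766 = -634162/5921383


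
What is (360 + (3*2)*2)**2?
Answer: 138384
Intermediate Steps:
(360 + (3*2)*2)**2 = (360 + 6*2)**2 = (360 + 12)**2 = 372**2 = 138384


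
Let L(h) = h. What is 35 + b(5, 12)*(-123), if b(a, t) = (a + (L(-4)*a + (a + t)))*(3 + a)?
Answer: -1933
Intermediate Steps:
b(a, t) = (3 + a)*(t - 2*a) (b(a, t) = (a + (-4*a + (a + t)))*(3 + a) = (a + (t - 3*a))*(3 + a) = (t - 2*a)*(3 + a) = (3 + a)*(t - 2*a))
35 + b(5, 12)*(-123) = 35 + (-6*5 - 2*5² + 3*12 + 5*12)*(-123) = 35 + (-30 - 2*25 + 36 + 60)*(-123) = 35 + (-30 - 50 + 36 + 60)*(-123) = 35 + 16*(-123) = 35 - 1968 = -1933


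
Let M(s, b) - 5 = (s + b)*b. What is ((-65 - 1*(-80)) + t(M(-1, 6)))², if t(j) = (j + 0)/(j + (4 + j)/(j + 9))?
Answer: 636300625/2493241 ≈ 255.21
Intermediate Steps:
M(s, b) = 5 + b*(b + s) (M(s, b) = 5 + (s + b)*b = 5 + (b + s)*b = 5 + b*(b + s))
t(j) = j/(j + (4 + j)/(9 + j))
((-65 - 1*(-80)) + t(M(-1, 6)))² = ((-65 - 1*(-80)) + (5 + 6² + 6*(-1))*(9 + (5 + 6² + 6*(-1)))/(4 + (5 + 6² + 6*(-1))² + 10*(5 + 6² + 6*(-1))))² = ((-65 + 80) + (5 + 36 - 6)*(9 + (5 + 36 - 6))/(4 + (5 + 36 - 6)² + 10*(5 + 36 - 6)))² = (15 + 35*(9 + 35)/(4 + 35² + 10*35))² = (15 + 35*44/(4 + 1225 + 350))² = (15 + 35*44/1579)² = (15 + 35*(1/1579)*44)² = (15 + 1540/1579)² = (25225/1579)² = 636300625/2493241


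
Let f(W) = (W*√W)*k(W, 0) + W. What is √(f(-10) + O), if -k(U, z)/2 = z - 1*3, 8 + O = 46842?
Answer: 2*√(11706 - 15*I*√10) ≈ 216.39 - 0.43842*I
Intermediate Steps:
O = 46834 (O = -8 + 46842 = 46834)
k(U, z) = 6 - 2*z (k(U, z) = -2*(z - 1*3) = -2*(z - 3) = -2*(-3 + z) = 6 - 2*z)
f(W) = W + 6*W^(3/2) (f(W) = (W*√W)*(6 - 2*0) + W = W^(3/2)*(6 + 0) + W = W^(3/2)*6 + W = 6*W^(3/2) + W = W + 6*W^(3/2))
√(f(-10) + O) = √((-10 + 6*(-10)^(3/2)) + 46834) = √((-10 + 6*(-10*I*√10)) + 46834) = √((-10 - 60*I*√10) + 46834) = √(46824 - 60*I*√10)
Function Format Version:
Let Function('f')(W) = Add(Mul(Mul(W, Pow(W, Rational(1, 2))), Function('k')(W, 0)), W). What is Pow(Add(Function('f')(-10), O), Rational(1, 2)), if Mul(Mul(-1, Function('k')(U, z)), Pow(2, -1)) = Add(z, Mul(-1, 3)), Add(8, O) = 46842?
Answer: Mul(2, Pow(Add(11706, Mul(-15, I, Pow(10, Rational(1, 2)))), Rational(1, 2))) ≈ Add(216.39, Mul(-0.43842, I))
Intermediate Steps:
O = 46834 (O = Add(-8, 46842) = 46834)
Function('k')(U, z) = Add(6, Mul(-2, z)) (Function('k')(U, z) = Mul(-2, Add(z, Mul(-1, 3))) = Mul(-2, Add(z, -3)) = Mul(-2, Add(-3, z)) = Add(6, Mul(-2, z)))
Function('f')(W) = Add(W, Mul(6, Pow(W, Rational(3, 2)))) (Function('f')(W) = Add(Mul(Mul(W, Pow(W, Rational(1, 2))), Add(6, Mul(-2, 0))), W) = Add(Mul(Pow(W, Rational(3, 2)), Add(6, 0)), W) = Add(Mul(Pow(W, Rational(3, 2)), 6), W) = Add(Mul(6, Pow(W, Rational(3, 2))), W) = Add(W, Mul(6, Pow(W, Rational(3, 2)))))
Pow(Add(Function('f')(-10), O), Rational(1, 2)) = Pow(Add(Add(-10, Mul(6, Pow(-10, Rational(3, 2)))), 46834), Rational(1, 2)) = Pow(Add(Add(-10, Mul(6, Mul(-10, I, Pow(10, Rational(1, 2))))), 46834), Rational(1, 2)) = Pow(Add(Add(-10, Mul(-60, I, Pow(10, Rational(1, 2)))), 46834), Rational(1, 2)) = Pow(Add(46824, Mul(-60, I, Pow(10, Rational(1, 2)))), Rational(1, 2))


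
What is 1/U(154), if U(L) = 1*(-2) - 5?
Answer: -⅐ ≈ -0.14286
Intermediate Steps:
U(L) = -7 (U(L) = -2 - 5 = -7)
1/U(154) = 1/(-7) = -⅐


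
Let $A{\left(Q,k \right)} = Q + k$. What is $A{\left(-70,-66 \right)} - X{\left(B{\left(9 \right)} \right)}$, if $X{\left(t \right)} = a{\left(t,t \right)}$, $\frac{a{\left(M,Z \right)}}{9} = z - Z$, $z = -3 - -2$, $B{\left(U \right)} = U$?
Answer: $-46$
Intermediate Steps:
$z = -1$ ($z = -3 + 2 = -1$)
$a{\left(M,Z \right)} = -9 - 9 Z$ ($a{\left(M,Z \right)} = 9 \left(-1 - Z\right) = -9 - 9 Z$)
$X{\left(t \right)} = -9 - 9 t$
$A{\left(-70,-66 \right)} - X{\left(B{\left(9 \right)} \right)} = \left(-70 - 66\right) - \left(-9 - 81\right) = -136 - \left(-9 - 81\right) = -136 - -90 = -136 + 90 = -46$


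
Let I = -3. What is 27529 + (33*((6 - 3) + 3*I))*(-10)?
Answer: 29509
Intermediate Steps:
27529 + (33*((6 - 3) + 3*I))*(-10) = 27529 + (33*((6 - 3) + 3*(-3)))*(-10) = 27529 + (33*(3 - 9))*(-10) = 27529 + (33*(-6))*(-10) = 27529 - 198*(-10) = 27529 + 1980 = 29509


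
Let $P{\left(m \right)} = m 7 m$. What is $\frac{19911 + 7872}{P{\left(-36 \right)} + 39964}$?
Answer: $\frac{27783}{49036} \approx 0.56658$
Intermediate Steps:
$P{\left(m \right)} = 7 m^{2}$ ($P{\left(m \right)} = 7 m m = 7 m^{2}$)
$\frac{19911 + 7872}{P{\left(-36 \right)} + 39964} = \frac{19911 + 7872}{7 \left(-36\right)^{2} + 39964} = \frac{27783}{7 \cdot 1296 + 39964} = \frac{27783}{9072 + 39964} = \frac{27783}{49036}$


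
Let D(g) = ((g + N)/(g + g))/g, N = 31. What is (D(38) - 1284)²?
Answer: 13750176183129/8340544 ≈ 1.6486e+6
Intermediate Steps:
D(g) = (31 + g)/(2*g²) (D(g) = ((g + 31)/(g + g))/g = ((31 + g)/((2*g)))/g = ((31 + g)*(1/(2*g)))/g = ((31 + g)/(2*g))/g = (31 + g)/(2*g²))
(D(38) - 1284)² = ((½)*(31 + 38)/38² - 1284)² = ((½)*(1/1444)*69 - 1284)² = (69/2888 - 1284)² = (-3708123/2888)² = 13750176183129/8340544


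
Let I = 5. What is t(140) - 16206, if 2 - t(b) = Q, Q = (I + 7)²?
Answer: -16348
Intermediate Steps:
Q = 144 (Q = (5 + 7)² = 12² = 144)
t(b) = -142 (t(b) = 2 - 1*144 = 2 - 144 = -142)
t(140) - 16206 = -142 - 16206 = -16348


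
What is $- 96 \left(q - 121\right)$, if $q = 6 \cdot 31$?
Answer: $-6240$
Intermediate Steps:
$q = 186$
$- 96 \left(q - 121\right) = - 96 \left(186 - 121\right) = \left(-96\right) 65 = -6240$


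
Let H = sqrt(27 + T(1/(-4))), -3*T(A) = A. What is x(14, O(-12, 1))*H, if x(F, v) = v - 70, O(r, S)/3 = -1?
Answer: -365*sqrt(39)/6 ≈ -379.90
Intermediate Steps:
O(r, S) = -3 (O(r, S) = 3*(-1) = -3)
T(A) = -A/3
x(F, v) = -70 + v
H = 5*sqrt(39)/6 (H = sqrt(27 - 1/(3*(-4))) = sqrt(27 - (-1)/(3*4)) = sqrt(27 - 1/3*(-1/4)) = sqrt(27 + 1/12) = sqrt(325/12) = 5*sqrt(39)/6 ≈ 5.2042)
x(14, O(-12, 1))*H = (-70 - 3)*(5*sqrt(39)/6) = -365*sqrt(39)/6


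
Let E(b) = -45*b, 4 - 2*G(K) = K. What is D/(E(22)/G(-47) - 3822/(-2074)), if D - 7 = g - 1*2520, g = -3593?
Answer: 6331922/38349 ≈ 165.11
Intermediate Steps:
G(K) = 2 - K/2
D = -6106 (D = 7 + (-3593 - 1*2520) = 7 + (-3593 - 2520) = 7 - 6113 = -6106)
D/(E(22)/G(-47) - 3822/(-2074)) = -6106/((-45*22)/(2 - 1/2*(-47)) - 3822/(-2074)) = -6106/(-990/(2 + 47/2) - 3822*(-1/2074)) = -6106/(-990/51/2 + 1911/1037) = -6106/(-990*2/51 + 1911/1037) = -6106/(-660/17 + 1911/1037) = -6106/(-38349/1037) = -6106*(-1037/38349) = 6331922/38349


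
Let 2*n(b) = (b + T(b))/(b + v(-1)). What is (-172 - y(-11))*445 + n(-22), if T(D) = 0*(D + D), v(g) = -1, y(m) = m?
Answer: -1647824/23 ≈ -71645.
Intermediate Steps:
T(D) = 0 (T(D) = 0*(2*D) = 0)
n(b) = b/(2*(-1 + b)) (n(b) = ((b + 0)/(b - 1))/2 = (b/(-1 + b))/2 = b/(2*(-1 + b)))
(-172 - y(-11))*445 + n(-22) = (-172 - 1*(-11))*445 + (1/2)*(-22)/(-1 - 22) = (-172 + 11)*445 + (1/2)*(-22)/(-23) = -161*445 + (1/2)*(-22)*(-1/23) = -71645 + 11/23 = -1647824/23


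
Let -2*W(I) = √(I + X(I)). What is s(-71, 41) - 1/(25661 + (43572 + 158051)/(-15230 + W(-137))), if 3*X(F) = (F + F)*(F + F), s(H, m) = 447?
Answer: 818419196584642236626/1830915588303351323 + 403246*√223995/1830915588303351323 ≈ 447.00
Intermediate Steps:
X(F) = 4*F²/3 (X(F) = ((F + F)*(F + F))/3 = ((2*F)*(2*F))/3 = (4*F²)/3 = 4*F²/3)
W(I) = -√(I + 4*I²/3)/2
s(-71, 41) - 1/(25661 + (43572 + 158051)/(-15230 + W(-137))) = 447 - 1/(25661 + (43572 + 158051)/(-15230 - √3*√(-137*(3 + 4*(-137)))/6)) = 447 - 1/(25661 + 201623/(-15230 - √3*√(-137*(3 - 548))/6)) = 447 - 1/(25661 + 201623/(-15230 - √3*√(-137*(-545))/6)) = 447 - 1/(25661 + 201623/(-15230 - √3*√74665/6)) = 447 - 1/(25661 + 201623/(-15230 - √223995/6))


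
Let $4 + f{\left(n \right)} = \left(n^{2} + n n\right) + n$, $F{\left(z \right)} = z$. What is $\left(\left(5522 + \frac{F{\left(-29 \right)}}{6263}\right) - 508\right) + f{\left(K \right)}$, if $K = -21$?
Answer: $\frac{36770044}{6263} \approx 5871.0$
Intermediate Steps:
$f{\left(n \right)} = -4 + n + 2 n^{2}$ ($f{\left(n \right)} = -4 + \left(\left(n^{2} + n n\right) + n\right) = -4 + \left(\left(n^{2} + n^{2}\right) + n\right) = -4 + \left(2 n^{2} + n\right) = -4 + \left(n + 2 n^{2}\right) = -4 + n + 2 n^{2}$)
$\left(\left(5522 + \frac{F{\left(-29 \right)}}{6263}\right) - 508\right) + f{\left(K \right)} = \left(\left(5522 - \frac{29}{6263}\right) - 508\right) - \left(25 - 882\right) = \left(\left(5522 - \frac{29}{6263}\right) - 508\right) - -857 = \left(\frac{34584257}{6263} - 508\right) + 857 = \frac{31402653}{6263} + 857 = \frac{36770044}{6263}$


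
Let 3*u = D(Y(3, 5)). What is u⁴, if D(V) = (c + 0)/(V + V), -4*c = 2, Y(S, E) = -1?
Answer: 1/20736 ≈ 4.8225e-5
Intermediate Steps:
c = -½ (c = -¼*2 = -½ ≈ -0.50000)
D(V) = -1/(4*V) (D(V) = (-½ + 0)/(V + V) = -1/(2*V)/2 = -1/(4*V))
u = 1/12 (u = (-¼/(-1))/3 = (-¼*(-1))/3 = (⅓)*(¼) = 1/12 ≈ 0.083333)
u⁴ = (1/12)⁴ = 1/20736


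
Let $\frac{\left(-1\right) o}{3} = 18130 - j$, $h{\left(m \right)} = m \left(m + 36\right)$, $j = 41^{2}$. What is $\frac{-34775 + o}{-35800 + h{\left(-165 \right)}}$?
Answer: $\frac{84122}{14515} \approx 5.7955$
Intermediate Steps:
$j = 1681$
$h{\left(m \right)} = m \left(36 + m\right)$
$o = -49347$ ($o = - 3 \left(18130 - 1681\right) = \left(-3\right) 16449 = -49347$)
$\frac{-34775 + o}{-35800 + h{\left(-165 \right)}} = \frac{-34775 - 49347}{-35800 - 165 \left(36 - 165\right)} = - \frac{84122}{-35800 - -21285} = - \frac{84122}{-35800 + 21285} = - \frac{84122}{-14515} = \left(-84122\right) \left(- \frac{1}{14515}\right) = \frac{84122}{14515}$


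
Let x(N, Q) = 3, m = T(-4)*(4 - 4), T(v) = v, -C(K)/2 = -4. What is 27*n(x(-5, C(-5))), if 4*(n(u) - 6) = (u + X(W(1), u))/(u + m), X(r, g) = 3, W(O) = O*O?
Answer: 351/2 ≈ 175.50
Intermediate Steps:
W(O) = O²
C(K) = 8 (C(K) = -2*(-4) = 8)
m = 0 (m = -4*(4 - 4) = -4*0 = 0)
n(u) = 6 + (3 + u)/(4*u) (n(u) = 6 + ((u + 3)/(u + 0))/4 = 6 + ((3 + u)/u)/4 = 6 + (3 + u)/(4*u))
27*n(x(-5, C(-5))) = 27*((¼)*(3 + 25*3)/3) = 27*((¼)*(⅓)*(3 + 75)) = 27*((¼)*(⅓)*78) = 27*(13/2) = 351/2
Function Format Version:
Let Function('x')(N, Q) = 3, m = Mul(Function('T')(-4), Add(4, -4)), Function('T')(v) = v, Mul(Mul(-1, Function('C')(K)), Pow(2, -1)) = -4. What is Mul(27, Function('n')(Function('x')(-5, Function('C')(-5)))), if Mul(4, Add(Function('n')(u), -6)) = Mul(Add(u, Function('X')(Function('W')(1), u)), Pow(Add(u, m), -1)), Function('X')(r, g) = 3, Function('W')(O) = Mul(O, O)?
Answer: Rational(351, 2) ≈ 175.50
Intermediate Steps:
Function('W')(O) = Pow(O, 2)
Function('C')(K) = 8 (Function('C')(K) = Mul(-2, -4) = 8)
m = 0 (m = Mul(-4, Add(4, -4)) = Mul(-4, 0) = 0)
Function('n')(u) = Add(6, Mul(Rational(1, 4), Pow(u, -1), Add(3, u))) (Function('n')(u) = Add(6, Mul(Rational(1, 4), Mul(Add(u, 3), Pow(Add(u, 0), -1)))) = Add(6, Mul(Rational(1, 4), Mul(Add(3, u), Pow(u, -1)))) = Add(6, Mul(Rational(1, 4), Mul(Pow(u, -1), Add(3, u)))) = Add(6, Mul(Rational(1, 4), Pow(u, -1), Add(3, u))))
Mul(27, Function('n')(Function('x')(-5, Function('C')(-5)))) = Mul(27, Mul(Rational(1, 4), Pow(3, -1), Add(3, Mul(25, 3)))) = Mul(27, Mul(Rational(1, 4), Rational(1, 3), Add(3, 75))) = Mul(27, Mul(Rational(1, 4), Rational(1, 3), 78)) = Mul(27, Rational(13, 2)) = Rational(351, 2)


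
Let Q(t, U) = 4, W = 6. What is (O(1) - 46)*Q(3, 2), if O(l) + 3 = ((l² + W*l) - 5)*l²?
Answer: -188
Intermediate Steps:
O(l) = -3 + l²*(-5 + l² + 6*l) (O(l) = -3 + ((l² + 6*l) - 5)*l² = -3 + (-5 + l² + 6*l)*l² = -3 + l²*(-5 + l² + 6*l))
(O(1) - 46)*Q(3, 2) = ((-3 + 1⁴ - 5*1² + 6*1³) - 46)*4 = ((-3 + 1 - 5*1 + 6*1) - 46)*4 = ((-3 + 1 - 5 + 6) - 46)*4 = (-1 - 46)*4 = -47*4 = -188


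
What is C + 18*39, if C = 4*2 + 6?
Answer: 716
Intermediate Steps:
C = 14 (C = 8 + 6 = 14)
C + 18*39 = 14 + 18*39 = 14 + 702 = 716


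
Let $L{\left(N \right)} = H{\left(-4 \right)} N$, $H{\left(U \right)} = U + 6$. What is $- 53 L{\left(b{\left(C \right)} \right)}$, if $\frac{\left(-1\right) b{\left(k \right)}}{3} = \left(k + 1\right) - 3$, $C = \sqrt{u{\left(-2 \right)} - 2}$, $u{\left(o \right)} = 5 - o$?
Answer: $-636 + 318 \sqrt{5} \approx 75.07$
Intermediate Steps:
$C = \sqrt{5}$ ($C = \sqrt{\left(5 - -2\right) - 2} = \sqrt{\left(5 + 2\right) - 2} = \sqrt{7 - 2} = \sqrt{5} \approx 2.2361$)
$b{\left(k \right)} = 6 - 3 k$ ($b{\left(k \right)} = - 3 \left(\left(k + 1\right) - 3\right) = - 3 \left(\left(1 + k\right) - 3\right) = - 3 \left(-2 + k\right) = 6 - 3 k$)
$H{\left(U \right)} = 6 + U$
$L{\left(N \right)} = 2 N$ ($L{\left(N \right)} = \left(6 - 4\right) N = 2 N$)
$- 53 L{\left(b{\left(C \right)} \right)} = - 53 \cdot 2 \left(6 - 3 \sqrt{5}\right) = - 53 \left(12 - 6 \sqrt{5}\right) = -636 + 318 \sqrt{5}$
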